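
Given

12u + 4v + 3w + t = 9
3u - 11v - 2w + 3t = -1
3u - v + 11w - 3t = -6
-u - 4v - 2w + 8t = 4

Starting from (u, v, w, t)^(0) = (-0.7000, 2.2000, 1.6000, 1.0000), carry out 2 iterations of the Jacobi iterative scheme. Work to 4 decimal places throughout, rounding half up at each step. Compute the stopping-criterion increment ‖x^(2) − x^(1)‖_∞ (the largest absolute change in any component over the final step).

1.5004

Iteration 1:
  u = (9 - (4)·2.2000 - (3)·1.6000 - (1)·1.0000) / (12) = -0.4667
  v = (-1 - (3)·-0.7000 - (-2)·1.6000 - (3)·1.0000) / (-11) = -0.1182
  w = (-6 - (3)·-0.7000 - (-1)·2.2000 - (-3)·1.0000) / (11) = 0.1182
  t = (4 - (-1)·-0.7000 - (-4)·2.2000 - (-2)·1.6000) / (8) = 1.9125
Iteration 2:
  u = (9 - (4)·-0.1182 - (3)·0.1182 - (1)·1.9125) / (12) = 0.6005
  v = (-1 - (3)·-0.4667 - (-2)·0.1182 - (3)·1.9125) / (-11) = 0.4637
  w = (-6 - (3)·-0.4667 - (-1)·-0.1182 - (-3)·1.9125) / (11) = 0.0927
  t = (4 - (-1)·-0.4667 - (-4)·-0.1182 - (-2)·0.1182) / (8) = 0.4121
Change: (1.0672, 0.5819, -0.0255, -1.5004) → max |·| = 1.5004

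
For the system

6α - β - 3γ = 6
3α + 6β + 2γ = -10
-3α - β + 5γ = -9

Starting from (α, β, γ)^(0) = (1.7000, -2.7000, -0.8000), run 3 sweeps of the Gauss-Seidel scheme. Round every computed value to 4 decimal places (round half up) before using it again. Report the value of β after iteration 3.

-0.8549

Iteration 1:
  α = (6 - (-1)·-2.7000 - (-3)·-0.8000) / (6) = 0.1500
  β = (-10 - (3)·0.1500 - (2)·-0.8000) / (6) = -1.4750
  γ = (-9 - (-3)·0.1500 - (-1)·-1.4750) / (5) = -2.0050
Iteration 2:
  α = (6 - (-1)·-1.4750 - (-3)·-2.0050) / (6) = -0.2483
  β = (-10 - (3)·-0.2483 - (2)·-2.0050) / (6) = -0.8742
  γ = (-9 - (-3)·-0.2483 - (-1)·-0.8742) / (5) = -2.1238
Iteration 3:
  α = (6 - (-1)·-0.8742 - (-3)·-2.1238) / (6) = -0.2076
  β = (-10 - (3)·-0.2076 - (2)·-2.1238) / (6) = -0.8549
  γ = (-9 - (-3)·-0.2076 - (-1)·-0.8549) / (5) = -2.0955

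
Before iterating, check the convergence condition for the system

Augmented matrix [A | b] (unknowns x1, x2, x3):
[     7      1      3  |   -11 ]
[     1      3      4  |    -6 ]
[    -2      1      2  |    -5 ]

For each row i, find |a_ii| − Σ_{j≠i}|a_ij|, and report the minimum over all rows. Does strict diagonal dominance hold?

-2

row 1: |7| − (1+3) = 3
row 2: |3| − (1+4) = -2
row 3: |2| − (2+1) = -1
minimum over rows = -2 → not strictly diagonally dominant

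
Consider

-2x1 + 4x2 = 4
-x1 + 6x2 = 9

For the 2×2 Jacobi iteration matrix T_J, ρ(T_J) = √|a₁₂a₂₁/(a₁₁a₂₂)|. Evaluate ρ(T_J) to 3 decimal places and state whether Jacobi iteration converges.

0.577

a₁₂a₂₁/(a₁₁a₂₂) = (4)·(-1) / ((-2)·(6)) = 0.333333
ρ = √|0.333333| = √0.333333 = 0.577
ρ < 1, so Jacobi converges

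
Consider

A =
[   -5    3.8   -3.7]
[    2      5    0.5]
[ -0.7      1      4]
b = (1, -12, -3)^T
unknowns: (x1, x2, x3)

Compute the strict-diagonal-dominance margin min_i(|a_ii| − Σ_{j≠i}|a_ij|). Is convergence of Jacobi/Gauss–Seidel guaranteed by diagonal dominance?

-2.5

row 1: |-5| − (3.8+3.7) = -2.5
row 2: |5| − (2+0.5) = 2.5
row 3: |4| − (0.7+1) = 2.3
minimum over rows = -2.5 → not strictly diagonally dominant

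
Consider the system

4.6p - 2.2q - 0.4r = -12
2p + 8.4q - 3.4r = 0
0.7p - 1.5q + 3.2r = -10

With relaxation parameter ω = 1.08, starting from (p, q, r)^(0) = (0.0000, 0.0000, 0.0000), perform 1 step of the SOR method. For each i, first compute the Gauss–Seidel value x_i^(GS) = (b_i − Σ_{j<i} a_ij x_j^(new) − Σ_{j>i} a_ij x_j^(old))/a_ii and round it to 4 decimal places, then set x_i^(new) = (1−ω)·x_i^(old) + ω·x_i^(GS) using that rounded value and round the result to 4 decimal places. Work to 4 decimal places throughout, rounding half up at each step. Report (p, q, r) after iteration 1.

(-2.8174, 0.7245, -2.3426)

Iteration 1:
  p: GS value = (-12 - (-2.2)·0.0000 - (-0.4)·0.0000) / (4.6) = -2.6087;  p ← (1−ω)·0.0000 + ω·-2.6087 = -2.8174
  q: GS value = (0 - (2)·-2.8174 - (-3.4)·0.0000) / (8.4) = 0.6708;  q ← (1−ω)·0.0000 + ω·0.6708 = 0.7245
  r: GS value = (-10 - (0.7)·-2.8174 - (-1.5)·0.7245) / (3.2) = -2.1691;  r ← (1−ω)·0.0000 + ω·-2.1691 = -2.3426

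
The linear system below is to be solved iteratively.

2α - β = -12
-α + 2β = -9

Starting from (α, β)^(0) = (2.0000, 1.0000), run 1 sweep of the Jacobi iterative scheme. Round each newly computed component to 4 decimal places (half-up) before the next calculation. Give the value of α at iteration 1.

-5.5000

Iteration 1:
  α = (-12 - (-1)·1.0000) / (2) = -5.5000
  β = (-9 - (-1)·2.0000) / (2) = -3.5000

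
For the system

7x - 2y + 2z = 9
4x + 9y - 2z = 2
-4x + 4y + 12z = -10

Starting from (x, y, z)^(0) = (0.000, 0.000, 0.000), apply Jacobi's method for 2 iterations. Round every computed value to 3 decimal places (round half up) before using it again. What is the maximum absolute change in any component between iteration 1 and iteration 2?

0.756

Iteration 1:
  x = (9 - (-2)·0.000 - (2)·0.000) / (7) = 1.286
  y = (2 - (4)·0.000 - (-2)·0.000) / (9) = 0.222
  z = (-10 - (-4)·0.000 - (4)·0.000) / (12) = -0.833
Iteration 2:
  x = (9 - (-2)·0.222 - (2)·-0.833) / (7) = 1.587
  y = (2 - (4)·1.286 - (-2)·-0.833) / (9) = -0.534
  z = (-10 - (-4)·1.286 - (4)·0.222) / (12) = -0.479
Change: (0.301, -0.756, 0.354) → max |·| = 0.756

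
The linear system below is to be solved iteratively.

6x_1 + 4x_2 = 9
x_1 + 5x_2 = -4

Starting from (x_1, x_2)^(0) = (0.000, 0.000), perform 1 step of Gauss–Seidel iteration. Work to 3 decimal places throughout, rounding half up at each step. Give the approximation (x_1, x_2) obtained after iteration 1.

(1.500, -1.100)

Iteration 1:
  x_1 = (9 - (4)·0.000) / (6) = 1.500
  x_2 = (-4 - (1)·1.500) / (5) = -1.100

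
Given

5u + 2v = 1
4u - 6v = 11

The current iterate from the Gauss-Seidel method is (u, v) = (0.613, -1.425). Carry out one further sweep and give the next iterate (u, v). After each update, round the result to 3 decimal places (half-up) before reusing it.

(0.770, -1.320)

One sweep:
  u = (1 - (2)·-1.425) / (5) = 0.770
  v = (11 - (4)·0.770) / (-6) = -1.320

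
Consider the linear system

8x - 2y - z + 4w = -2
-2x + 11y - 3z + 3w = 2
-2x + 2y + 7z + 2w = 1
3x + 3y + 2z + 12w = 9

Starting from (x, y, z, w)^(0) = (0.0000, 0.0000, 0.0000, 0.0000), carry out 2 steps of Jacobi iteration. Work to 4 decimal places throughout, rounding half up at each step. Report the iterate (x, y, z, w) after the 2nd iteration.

Iteration 1:
  x = (-2 - (-2)·0.0000 - (-1)·0.0000 - (4)·0.0000) / (8) = -0.2500
  y = (2 - (-2)·0.0000 - (-3)·0.0000 - (3)·0.0000) / (11) = 0.1818
  z = (1 - (-2)·0.0000 - (2)·0.0000 - (2)·0.0000) / (7) = 0.1429
  w = (9 - (3)·0.0000 - (3)·0.0000 - (2)·0.0000) / (12) = 0.7500
Iteration 2:
  x = (-2 - (-2)·0.1818 - (-1)·0.1429 - (4)·0.7500) / (8) = -0.5617
  y = (2 - (-2)·-0.2500 - (-3)·0.1429 - (3)·0.7500) / (11) = -0.0292
  z = (1 - (-2)·-0.2500 - (2)·0.1818 - (2)·0.7500) / (7) = -0.1948
  w = (9 - (3)·-0.2500 - (3)·0.1818 - (2)·0.1429) / (12) = 0.7432

(-0.5617, -0.0292, -0.1948, 0.7432)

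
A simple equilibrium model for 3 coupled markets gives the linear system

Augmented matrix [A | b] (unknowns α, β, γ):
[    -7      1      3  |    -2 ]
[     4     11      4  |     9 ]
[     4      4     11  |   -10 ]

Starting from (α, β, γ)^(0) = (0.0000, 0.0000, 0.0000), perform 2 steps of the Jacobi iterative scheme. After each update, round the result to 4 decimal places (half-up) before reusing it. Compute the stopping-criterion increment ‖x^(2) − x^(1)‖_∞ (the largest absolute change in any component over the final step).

Iteration 1:
  α = (-2 - (1)·0.0000 - (3)·0.0000) / (-7) = 0.2857
  β = (9 - (4)·0.0000 - (4)·0.0000) / (11) = 0.8182
  γ = (-10 - (4)·0.0000 - (4)·0.0000) / (11) = -0.9091
Iteration 2:
  α = (-2 - (1)·0.8182 - (3)·-0.9091) / (-7) = 0.0130
  β = (9 - (4)·0.2857 - (4)·-0.9091) / (11) = 1.0449
  γ = (-10 - (4)·0.2857 - (4)·0.8182) / (11) = -1.3105
Change: (-0.2727, 0.2267, -0.4014) → max |·| = 0.4014

0.4014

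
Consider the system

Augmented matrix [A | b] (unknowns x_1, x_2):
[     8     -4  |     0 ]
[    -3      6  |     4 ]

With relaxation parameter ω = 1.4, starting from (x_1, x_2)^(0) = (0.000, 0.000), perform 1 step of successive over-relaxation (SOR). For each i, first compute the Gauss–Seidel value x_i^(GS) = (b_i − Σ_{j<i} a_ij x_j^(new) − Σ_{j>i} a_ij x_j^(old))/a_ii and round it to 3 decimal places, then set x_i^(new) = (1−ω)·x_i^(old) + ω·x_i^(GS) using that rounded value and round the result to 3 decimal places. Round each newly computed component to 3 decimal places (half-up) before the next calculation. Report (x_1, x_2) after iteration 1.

(0.000, 0.934)

Iteration 1:
  x_1: GS value = (0 - (-4)·0.000) / (8) = 0.000;  x_1 ← (1−ω)·0.000 + ω·0.000 = 0.000
  x_2: GS value = (4 - (-3)·0.000) / (6) = 0.667;  x_2 ← (1−ω)·0.000 + ω·0.667 = 0.934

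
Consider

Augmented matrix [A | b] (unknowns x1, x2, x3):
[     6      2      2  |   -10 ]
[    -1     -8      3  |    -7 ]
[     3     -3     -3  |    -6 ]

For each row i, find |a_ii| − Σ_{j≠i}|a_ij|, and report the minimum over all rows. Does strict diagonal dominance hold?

-3

row 1: |6| − (2+2) = 2
row 2: |-8| − (1+3) = 4
row 3: |-3| − (3+3) = -3
minimum over rows = -3 → not strictly diagonally dominant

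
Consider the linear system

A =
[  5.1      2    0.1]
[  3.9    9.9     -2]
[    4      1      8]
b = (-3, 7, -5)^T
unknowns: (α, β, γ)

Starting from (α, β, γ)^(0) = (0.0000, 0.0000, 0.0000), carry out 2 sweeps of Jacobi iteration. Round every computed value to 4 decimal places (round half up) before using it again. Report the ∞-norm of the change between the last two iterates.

0.2651

Iteration 1:
  α = (-3 - (2)·0.0000 - (0.1)·0.0000) / (5.1) = -0.5882
  β = (7 - (3.9)·0.0000 - (-2)·0.0000) / (9.9) = 0.7071
  γ = (-5 - (4)·0.0000 - (1)·0.0000) / (8) = -0.6250
Iteration 2:
  α = (-3 - (2)·0.7071 - (0.1)·-0.6250) / (5.1) = -0.8533
  β = (7 - (3.9)·-0.5882 - (-2)·-0.6250) / (9.9) = 0.8125
  γ = (-5 - (4)·-0.5882 - (1)·0.7071) / (8) = -0.4193
Change: (-0.2651, 0.1054, 0.2057) → max |·| = 0.2651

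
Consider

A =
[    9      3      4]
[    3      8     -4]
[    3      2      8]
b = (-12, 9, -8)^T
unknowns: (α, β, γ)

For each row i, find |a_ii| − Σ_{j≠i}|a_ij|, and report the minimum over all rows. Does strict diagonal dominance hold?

1

row 1: |9| − (3+4) = 2
row 2: |8| − (3+4) = 1
row 3: |8| − (3+2) = 3
minimum over rows = 1 → strictly diagonally dominant (convergence guaranteed)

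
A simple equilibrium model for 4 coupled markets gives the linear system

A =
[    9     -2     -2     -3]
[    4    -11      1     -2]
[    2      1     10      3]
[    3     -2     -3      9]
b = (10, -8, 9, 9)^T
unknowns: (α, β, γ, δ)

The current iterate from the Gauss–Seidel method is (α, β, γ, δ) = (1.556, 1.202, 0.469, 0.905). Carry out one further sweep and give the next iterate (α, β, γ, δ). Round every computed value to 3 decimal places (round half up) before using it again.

One sweep:
  α = (10 - (-2)·1.202 - (-2)·0.469 - (-3)·0.905) / (9) = 1.784
  β = (-8 - (4)·1.784 - (1)·0.469 - (-2)·0.905) / (-11) = 1.254
  γ = (9 - (2)·1.784 - (1)·1.254 - (3)·0.905) / (10) = 0.146
  δ = (9 - (3)·1.784 - (-2)·1.254 - (-3)·0.146) / (9) = 0.733

(1.784, 1.254, 0.146, 0.733)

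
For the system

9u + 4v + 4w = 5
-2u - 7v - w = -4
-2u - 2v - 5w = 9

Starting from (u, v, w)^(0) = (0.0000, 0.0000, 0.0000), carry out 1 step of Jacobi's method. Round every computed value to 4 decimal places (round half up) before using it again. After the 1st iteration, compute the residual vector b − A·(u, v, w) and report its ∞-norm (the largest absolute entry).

4.9140

Iteration 1:
  u = (5 - (4)·0.0000 - (4)·0.0000) / (9) = 0.5556
  v = (-4 - (-2)·0.0000 - (-1)·0.0000) / (-7) = 0.5714
  w = (9 - (-2)·0.0000 - (-2)·0.0000) / (-5) = -1.8000
Residual b − A·x = (4.9140, -0.6890, 2.2540); ∞-norm = 4.9140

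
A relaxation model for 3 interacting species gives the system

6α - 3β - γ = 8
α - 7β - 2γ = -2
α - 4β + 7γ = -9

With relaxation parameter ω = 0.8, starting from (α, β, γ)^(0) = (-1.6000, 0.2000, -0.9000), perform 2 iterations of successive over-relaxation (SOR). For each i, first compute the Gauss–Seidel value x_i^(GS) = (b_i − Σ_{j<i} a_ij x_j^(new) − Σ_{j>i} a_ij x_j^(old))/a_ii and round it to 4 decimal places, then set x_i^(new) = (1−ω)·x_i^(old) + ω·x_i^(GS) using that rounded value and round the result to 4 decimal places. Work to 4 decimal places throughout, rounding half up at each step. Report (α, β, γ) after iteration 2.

Iteration 1:
  α: GS value = (8 - (-3)·0.2000 - (-1)·-0.9000) / (6) = 1.2833;  α ← (1−ω)·-1.6000 + ω·1.2833 = 0.7066
  β: GS value = (-2 - (1)·0.7066 - (-2)·-0.9000) / (-7) = 0.6438;  β ← (1−ω)·0.2000 + ω·0.6438 = 0.5550
  γ: GS value = (-9 - (1)·0.7066 - (-4)·0.5550) / (7) = -1.0695;  γ ← (1−ω)·-0.9000 + ω·-1.0695 = -1.0356
Iteration 2:
  α: GS value = (8 - (-3)·0.5550 - (-1)·-1.0356) / (6) = 1.4382;  α ← (1−ω)·0.7066 + ω·1.4382 = 1.2919
  β: GS value = (-2 - (1)·1.2919 - (-2)·-1.0356) / (-7) = 0.7662;  β ← (1−ω)·0.5550 + ω·0.7662 = 0.7240
  γ: GS value = (-9 - (1)·1.2919 - (-4)·0.7240) / (7) = -1.0566;  γ ← (1−ω)·-1.0356 + ω·-1.0566 = -1.0524

(1.2919, 0.7240, -1.0524)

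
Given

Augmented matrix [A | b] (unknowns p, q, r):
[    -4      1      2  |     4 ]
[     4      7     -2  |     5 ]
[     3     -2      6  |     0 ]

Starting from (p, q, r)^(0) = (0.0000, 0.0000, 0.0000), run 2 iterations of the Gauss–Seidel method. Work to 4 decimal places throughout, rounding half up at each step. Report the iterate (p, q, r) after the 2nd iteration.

(-0.2143, 1.1021, 0.4745)

Iteration 1:
  p = (4 - (1)·0.0000 - (2)·0.0000) / (-4) = -1.0000
  q = (5 - (4)·-1.0000 - (-2)·0.0000) / (7) = 1.2857
  r = (0 - (3)·-1.0000 - (-2)·1.2857) / (6) = 0.9286
Iteration 2:
  p = (4 - (1)·1.2857 - (2)·0.9286) / (-4) = -0.2143
  q = (5 - (4)·-0.2143 - (-2)·0.9286) / (7) = 1.1021
  r = (0 - (3)·-0.2143 - (-2)·1.1021) / (6) = 0.4745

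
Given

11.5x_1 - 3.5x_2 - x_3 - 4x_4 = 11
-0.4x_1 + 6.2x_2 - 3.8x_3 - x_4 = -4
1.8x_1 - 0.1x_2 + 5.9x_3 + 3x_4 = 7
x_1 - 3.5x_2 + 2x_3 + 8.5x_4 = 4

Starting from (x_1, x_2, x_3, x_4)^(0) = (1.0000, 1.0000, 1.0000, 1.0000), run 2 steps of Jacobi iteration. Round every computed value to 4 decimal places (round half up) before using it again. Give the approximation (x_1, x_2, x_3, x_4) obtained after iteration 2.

(1.2334, -0.2115, 0.4032, 0.2591)

Iteration 1:
  x_1 = (11 - (-3.5)·1.0000 - (-1)·1.0000 - (-4)·1.0000) / (11.5) = 1.6957
  x_2 = (-4 - (-0.4)·1.0000 - (-3.8)·1.0000 - (-1)·1.0000) / (6.2) = 0.1935
  x_3 = (7 - (1.8)·1.0000 - (-0.1)·1.0000 - (3)·1.0000) / (5.9) = 0.3898
  x_4 = (4 - (1)·1.0000 - (-3.5)·1.0000 - (2)·1.0000) / (8.5) = 0.5294
Iteration 2:
  x_1 = (11 - (-3.5)·0.1935 - (-1)·0.3898 - (-4)·0.5294) / (11.5) = 1.2334
  x_2 = (-4 - (-0.4)·1.6957 - (-3.8)·0.3898 - (-1)·0.5294) / (6.2) = -0.2115
  x_3 = (7 - (1.8)·1.6957 - (-0.1)·0.1935 - (3)·0.5294) / (5.9) = 0.4032
  x_4 = (4 - (1)·1.6957 - (-3.5)·0.1935 - (2)·0.3898) / (8.5) = 0.2591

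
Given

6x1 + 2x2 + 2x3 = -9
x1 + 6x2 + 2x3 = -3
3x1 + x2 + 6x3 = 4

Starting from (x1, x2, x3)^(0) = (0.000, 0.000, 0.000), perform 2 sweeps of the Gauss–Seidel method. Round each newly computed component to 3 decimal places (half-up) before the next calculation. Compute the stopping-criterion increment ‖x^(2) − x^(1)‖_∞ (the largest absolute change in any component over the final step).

0.419

Iteration 1:
  x1 = (-9 - (2)·0.000 - (2)·0.000) / (6) = -1.500
  x2 = (-3 - (1)·-1.500 - (2)·0.000) / (6) = -0.250
  x3 = (4 - (3)·-1.500 - (1)·-0.250) / (6) = 1.458
Iteration 2:
  x1 = (-9 - (2)·-0.250 - (2)·1.458) / (6) = -1.903
  x2 = (-3 - (1)·-1.903 - (2)·1.458) / (6) = -0.669
  x3 = (4 - (3)·-1.903 - (1)·-0.669) / (6) = 1.730
Change: (-0.403, -0.419, 0.272) → max |·| = 0.419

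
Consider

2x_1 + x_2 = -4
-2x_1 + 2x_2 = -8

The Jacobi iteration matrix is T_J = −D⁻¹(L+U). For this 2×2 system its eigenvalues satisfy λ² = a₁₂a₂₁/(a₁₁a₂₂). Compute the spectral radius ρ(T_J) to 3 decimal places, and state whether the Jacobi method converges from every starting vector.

0.707

a₁₂a₂₁/(a₁₁a₂₂) = (1)·(-2) / ((2)·(2)) = -0.500000
ρ = √|-0.500000| = √0.500000 = 0.707
ρ < 1, so Jacobi converges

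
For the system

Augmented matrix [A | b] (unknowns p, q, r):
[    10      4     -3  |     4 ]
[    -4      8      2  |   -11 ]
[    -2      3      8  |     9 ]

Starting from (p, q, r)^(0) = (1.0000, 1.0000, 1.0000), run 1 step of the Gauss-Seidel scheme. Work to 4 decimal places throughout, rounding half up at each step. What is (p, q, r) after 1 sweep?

(0.3000, -1.4750, 1.7531)

Iteration 1:
  p = (4 - (4)·1.0000 - (-3)·1.0000) / (10) = 0.3000
  q = (-11 - (-4)·0.3000 - (2)·1.0000) / (8) = -1.4750
  r = (9 - (-2)·0.3000 - (3)·-1.4750) / (8) = 1.7531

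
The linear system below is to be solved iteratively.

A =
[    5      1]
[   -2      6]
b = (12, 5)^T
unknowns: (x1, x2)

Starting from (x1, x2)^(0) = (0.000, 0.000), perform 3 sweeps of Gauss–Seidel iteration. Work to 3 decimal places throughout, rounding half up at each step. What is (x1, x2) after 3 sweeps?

(2.095, 1.532)

Iteration 1:
  x1 = (12 - (1)·0.000) / (5) = 2.400
  x2 = (5 - (-2)·2.400) / (6) = 1.633
Iteration 2:
  x1 = (12 - (1)·1.633) / (5) = 2.073
  x2 = (5 - (-2)·2.073) / (6) = 1.524
Iteration 3:
  x1 = (12 - (1)·1.524) / (5) = 2.095
  x2 = (5 - (-2)·2.095) / (6) = 1.532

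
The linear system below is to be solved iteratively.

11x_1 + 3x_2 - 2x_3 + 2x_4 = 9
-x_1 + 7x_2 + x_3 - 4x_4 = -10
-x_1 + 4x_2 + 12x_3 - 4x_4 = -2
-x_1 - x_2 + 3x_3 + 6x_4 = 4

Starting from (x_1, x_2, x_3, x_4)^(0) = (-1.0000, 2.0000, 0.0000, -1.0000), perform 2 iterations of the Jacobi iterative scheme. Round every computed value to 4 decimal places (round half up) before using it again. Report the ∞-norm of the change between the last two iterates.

Iteration 1:
  x_1 = (9 - (3)·2.0000 - (-2)·0.0000 - (2)·-1.0000) / (11) = 0.4545
  x_2 = (-10 - (-1)·-1.0000 - (1)·0.0000 - (-4)·-1.0000) / (7) = -2.1429
  x_3 = (-2 - (-1)·-1.0000 - (4)·2.0000 - (-4)·-1.0000) / (12) = -1.2500
  x_4 = (4 - (-1)·-1.0000 - (-1)·2.0000 - (3)·0.0000) / (6) = 0.8333
Iteration 2:
  x_1 = (9 - (3)·-2.1429 - (-2)·-1.2500 - (2)·0.8333) / (11) = 1.0238
  x_2 = (-10 - (-1)·0.4545 - (1)·-1.2500 - (-4)·0.8333) / (7) = -0.7089
  x_3 = (-2 - (-1)·0.4545 - (4)·-2.1429 - (-4)·0.8333) / (12) = 0.8633
  x_4 = (4 - (-1)·0.4545 - (-1)·-2.1429 - (3)·-1.2500) / (6) = 1.0103
Change: (0.5693, 1.4340, 2.1133, 0.1770) → max |·| = 2.1133

2.1133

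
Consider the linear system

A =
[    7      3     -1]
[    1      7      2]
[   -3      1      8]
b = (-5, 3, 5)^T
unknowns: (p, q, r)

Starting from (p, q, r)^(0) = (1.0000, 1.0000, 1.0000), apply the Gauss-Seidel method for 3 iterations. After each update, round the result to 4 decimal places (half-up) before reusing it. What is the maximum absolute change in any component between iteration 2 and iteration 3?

Iteration 1:
  p = (-5 - (3)·1.0000 - (-1)·1.0000) / (7) = -1.0000
  q = (3 - (1)·-1.0000 - (2)·1.0000) / (7) = 0.2857
  r = (5 - (-3)·-1.0000 - (1)·0.2857) / (8) = 0.2143
Iteration 2:
  p = (-5 - (3)·0.2857 - (-1)·0.2143) / (7) = -0.8061
  q = (3 - (1)·-0.8061 - (2)·0.2143) / (7) = 0.4825
  r = (5 - (-3)·-0.8061 - (1)·0.4825) / (8) = 0.2624
Iteration 3:
  p = (-5 - (3)·0.4825 - (-1)·0.2624) / (7) = -0.8836
  q = (3 - (1)·-0.8836 - (2)·0.2624) / (7) = 0.4798
  r = (5 - (-3)·-0.8836 - (1)·0.4798) / (8) = 0.2337
Change: (-0.0775, -0.0027, -0.0287) → max |·| = 0.0775

0.0775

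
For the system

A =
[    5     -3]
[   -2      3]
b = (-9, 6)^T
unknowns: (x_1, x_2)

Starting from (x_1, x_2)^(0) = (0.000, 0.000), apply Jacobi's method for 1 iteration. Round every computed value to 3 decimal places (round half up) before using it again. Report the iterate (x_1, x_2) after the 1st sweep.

(-1.800, 2.000)

Iteration 1:
  x_1 = (-9 - (-3)·0.000) / (5) = -1.800
  x_2 = (6 - (-2)·0.000) / (3) = 2.000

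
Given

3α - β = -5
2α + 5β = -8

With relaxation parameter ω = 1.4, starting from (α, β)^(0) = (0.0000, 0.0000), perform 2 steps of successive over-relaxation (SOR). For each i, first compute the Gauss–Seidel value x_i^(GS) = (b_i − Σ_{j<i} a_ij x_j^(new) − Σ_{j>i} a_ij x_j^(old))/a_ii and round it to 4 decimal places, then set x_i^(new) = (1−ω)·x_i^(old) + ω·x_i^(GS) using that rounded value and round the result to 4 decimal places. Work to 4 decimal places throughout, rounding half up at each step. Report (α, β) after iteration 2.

(-1.8354, -0.8388)

Iteration 1:
  α: GS value = (-5 - (-1)·0.0000) / (3) = -1.6667;  α ← (1−ω)·0.0000 + ω·-1.6667 = -2.3334
  β: GS value = (-8 - (2)·-2.3334) / (5) = -0.6666;  β ← (1−ω)·0.0000 + ω·-0.6666 = -0.9332
Iteration 2:
  α: GS value = (-5 - (-1)·-0.9332) / (3) = -1.9777;  α ← (1−ω)·-2.3334 + ω·-1.9777 = -1.8354
  β: GS value = (-8 - (2)·-1.8354) / (5) = -0.8658;  β ← (1−ω)·-0.9332 + ω·-0.8658 = -0.8388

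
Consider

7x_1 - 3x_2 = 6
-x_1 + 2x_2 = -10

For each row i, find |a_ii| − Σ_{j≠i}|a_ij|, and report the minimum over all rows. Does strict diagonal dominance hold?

row 1: |7| − (3) = 4
row 2: |2| − (1) = 1
minimum over rows = 1 → strictly diagonally dominant (convergence guaranteed)

1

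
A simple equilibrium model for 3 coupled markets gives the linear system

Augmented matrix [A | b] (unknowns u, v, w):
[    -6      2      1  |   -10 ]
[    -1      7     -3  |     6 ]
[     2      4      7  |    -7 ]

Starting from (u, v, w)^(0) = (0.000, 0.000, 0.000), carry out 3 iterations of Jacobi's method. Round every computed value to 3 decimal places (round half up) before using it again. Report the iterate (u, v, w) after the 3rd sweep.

(1.561, 0.270, -1.891)

Iteration 1:
  u = (-10 - (2)·0.000 - (1)·0.000) / (-6) = 1.667
  v = (6 - (-1)·0.000 - (-3)·0.000) / (7) = 0.857
  w = (-7 - (2)·0.000 - (4)·0.000) / (7) = -1.000
Iteration 2:
  u = (-10 - (2)·0.857 - (1)·-1.000) / (-6) = 1.786
  v = (6 - (-1)·1.667 - (-3)·-1.000) / (7) = 0.667
  w = (-7 - (2)·1.667 - (4)·0.857) / (7) = -1.966
Iteration 3:
  u = (-10 - (2)·0.667 - (1)·-1.966) / (-6) = 1.561
  v = (6 - (-1)·1.786 - (-3)·-1.966) / (7) = 0.270
  w = (-7 - (2)·1.786 - (4)·0.667) / (7) = -1.891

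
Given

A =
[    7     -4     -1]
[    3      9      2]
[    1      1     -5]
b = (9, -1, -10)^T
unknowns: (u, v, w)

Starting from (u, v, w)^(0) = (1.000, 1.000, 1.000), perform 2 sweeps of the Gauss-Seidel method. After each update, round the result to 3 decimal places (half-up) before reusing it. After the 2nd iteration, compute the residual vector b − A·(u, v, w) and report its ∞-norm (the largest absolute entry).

0.366

Iteration 1:
  u = (9 - (-4)·1.000 - (-1)·1.000) / (7) = 2.000
  v = (-1 - (3)·2.000 - (2)·1.000) / (9) = -1.000
  w = (-10 - (1)·2.000 - (1)·-1.000) / (-5) = 2.200
Iteration 2:
  u = (9 - (-4)·-1.000 - (-1)·2.200) / (7) = 1.029
  v = (-1 - (3)·1.029 - (2)·2.200) / (9) = -0.943
  w = (-10 - (1)·1.029 - (1)·-0.943) / (-5) = 2.017
Residual b − A·x = (0.042, 0.366, -0.001); ∞-norm = 0.366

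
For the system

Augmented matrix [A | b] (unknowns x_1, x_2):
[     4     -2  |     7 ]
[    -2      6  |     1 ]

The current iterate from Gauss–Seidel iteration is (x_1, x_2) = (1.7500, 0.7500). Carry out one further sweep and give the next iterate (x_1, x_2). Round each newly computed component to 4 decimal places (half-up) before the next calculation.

One sweep:
  x_1 = (7 - (-2)·0.7500) / (4) = 2.1250
  x_2 = (1 - (-2)·2.1250) / (6) = 0.8750

(2.1250, 0.8750)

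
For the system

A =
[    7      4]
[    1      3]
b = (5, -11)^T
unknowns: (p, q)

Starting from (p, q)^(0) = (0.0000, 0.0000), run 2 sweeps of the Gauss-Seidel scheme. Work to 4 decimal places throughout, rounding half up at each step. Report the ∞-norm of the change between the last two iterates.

2.2313

Iteration 1:
  p = (5 - (4)·0.0000) / (7) = 0.7143
  q = (-11 - (1)·0.7143) / (3) = -3.9048
Iteration 2:
  p = (5 - (4)·-3.9048) / (7) = 2.9456
  q = (-11 - (1)·2.9456) / (3) = -4.6485
Change: (2.2313, -0.7437) → max |·| = 2.2313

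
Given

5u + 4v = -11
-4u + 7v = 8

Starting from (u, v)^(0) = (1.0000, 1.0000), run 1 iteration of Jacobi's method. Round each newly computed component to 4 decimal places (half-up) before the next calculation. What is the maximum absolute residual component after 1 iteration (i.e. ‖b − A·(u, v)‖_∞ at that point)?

Iteration 1:
  u = (-11 - (4)·1.0000) / (5) = -3.0000
  v = (8 - (-4)·1.0000) / (7) = 1.7143
Residual b − A·x = (-2.8572, -16.0001); ∞-norm = 16.0001

16.0001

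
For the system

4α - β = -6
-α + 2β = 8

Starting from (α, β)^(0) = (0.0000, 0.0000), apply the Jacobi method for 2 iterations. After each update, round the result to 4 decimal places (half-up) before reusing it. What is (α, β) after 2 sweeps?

Iteration 1:
  α = (-6 - (-1)·0.0000) / (4) = -1.5000
  β = (8 - (-1)·0.0000) / (2) = 4.0000
Iteration 2:
  α = (-6 - (-1)·4.0000) / (4) = -0.5000
  β = (8 - (-1)·-1.5000) / (2) = 3.2500

(-0.5000, 3.2500)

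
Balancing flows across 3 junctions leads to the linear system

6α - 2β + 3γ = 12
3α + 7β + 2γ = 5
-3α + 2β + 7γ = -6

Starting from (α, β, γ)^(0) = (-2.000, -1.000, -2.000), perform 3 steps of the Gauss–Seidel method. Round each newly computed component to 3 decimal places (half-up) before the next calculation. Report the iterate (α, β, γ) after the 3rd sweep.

(1.930, -0.119, 0.004)

Iteration 1:
  α = (12 - (-2)·-1.000 - (3)·-2.000) / (6) = 2.667
  β = (5 - (3)·2.667 - (2)·-2.000) / (7) = 0.143
  γ = (-6 - (-3)·2.667 - (2)·0.143) / (7) = 0.245
Iteration 2:
  α = (12 - (-2)·0.143 - (3)·0.245) / (6) = 1.925
  β = (5 - (3)·1.925 - (2)·0.245) / (7) = -0.181
  γ = (-6 - (-3)·1.925 - (2)·-0.181) / (7) = 0.020
Iteration 3:
  α = (12 - (-2)·-0.181 - (3)·0.020) / (6) = 1.930
  β = (5 - (3)·1.930 - (2)·0.020) / (7) = -0.119
  γ = (-6 - (-3)·1.930 - (2)·-0.119) / (7) = 0.004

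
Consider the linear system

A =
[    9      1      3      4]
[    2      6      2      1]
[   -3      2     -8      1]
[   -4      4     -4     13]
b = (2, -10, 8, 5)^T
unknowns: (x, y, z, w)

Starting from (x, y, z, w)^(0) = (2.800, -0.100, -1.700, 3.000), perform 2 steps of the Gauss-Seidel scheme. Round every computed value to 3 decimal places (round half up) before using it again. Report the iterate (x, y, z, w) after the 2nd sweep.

(0.455, -1.628, -1.525, 0.556)

Iteration 1:
  x = (2 - (1)·-0.100 - (3)·-1.700 - (4)·3.000) / (9) = -0.533
  y = (-10 - (2)·-0.533 - (2)·-1.700 - (1)·3.000) / (6) = -1.422
  z = (8 - (-3)·-0.533 - (2)·-1.422 - (1)·3.000) / (-8) = -0.781
  w = (5 - (-4)·-0.533 - (4)·-1.422 - (-4)·-0.781) / (13) = 0.418
Iteration 2:
  x = (2 - (1)·-1.422 - (3)·-0.781 - (4)·0.418) / (9) = 0.455
  y = (-10 - (2)·0.455 - (2)·-0.781 - (1)·0.418) / (6) = -1.628
  z = (8 - (-3)·0.455 - (2)·-1.628 - (1)·0.418) / (-8) = -1.525
  w = (5 - (-4)·0.455 - (4)·-1.628 - (-4)·-1.525) / (13) = 0.556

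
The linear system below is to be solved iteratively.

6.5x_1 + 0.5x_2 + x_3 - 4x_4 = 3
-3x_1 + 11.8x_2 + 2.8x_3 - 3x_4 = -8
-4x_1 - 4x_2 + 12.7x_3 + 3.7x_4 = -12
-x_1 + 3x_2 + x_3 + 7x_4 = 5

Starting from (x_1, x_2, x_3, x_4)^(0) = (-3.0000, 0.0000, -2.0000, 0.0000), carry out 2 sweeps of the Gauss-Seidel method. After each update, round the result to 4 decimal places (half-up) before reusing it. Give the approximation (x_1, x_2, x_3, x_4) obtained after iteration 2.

Iteration 1:
  x_1 = (3 - (0.5)·0.0000 - (1)·-2.0000 - (-4)·0.0000) / (6.5) = 0.7692
  x_2 = (-8 - (-3)·0.7692 - (2.8)·-2.0000 - (-3)·0.0000) / (11.8) = -0.0078
  x_3 = (-12 - (-4)·0.7692 - (-4)·-0.0078 - (3.7)·0.0000) / (12.7) = -0.7051
  x_4 = (5 - (-1)·0.7692 - (3)·-0.0078 - (1)·-0.7051) / (7) = 0.9282
Iteration 2:
  x_1 = (3 - (0.5)·-0.0078 - (1)·-0.7051 - (-4)·0.9282) / (6.5) = 1.1418
  x_2 = (-8 - (-3)·1.1418 - (2.8)·-0.7051 - (-3)·0.9282) / (11.8) = 0.0156
  x_3 = (-12 - (-4)·1.1418 - (-4)·0.0156 - (3.7)·0.9282) / (12.7) = -0.8508
  x_4 = (5 - (-1)·1.1418 - (3)·0.0156 - (1)·-0.8508) / (7) = 0.9923

(1.1418, 0.0156, -0.8508, 0.9923)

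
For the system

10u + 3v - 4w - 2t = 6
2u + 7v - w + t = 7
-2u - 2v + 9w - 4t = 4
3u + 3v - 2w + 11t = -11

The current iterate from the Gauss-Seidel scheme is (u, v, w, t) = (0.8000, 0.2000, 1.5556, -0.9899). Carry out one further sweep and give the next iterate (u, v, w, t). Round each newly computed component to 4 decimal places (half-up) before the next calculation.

One sweep:
  u = (6 - (3)·0.2000 - (-4)·1.5556 - (-2)·-0.9899) / (10) = 0.9643
  v = (7 - (2)·0.9643 - (-1)·1.5556 - (1)·-0.9899) / (7) = 1.0881
  w = (4 - (-2)·0.9643 - (-2)·1.0881 - (-4)·-0.9899) / (9) = 0.4606
  t = (-11 - (3)·0.9643 - (3)·1.0881 - (-2)·0.4606) / (11) = -1.4760

(0.9643, 1.0881, 0.4606, -1.4760)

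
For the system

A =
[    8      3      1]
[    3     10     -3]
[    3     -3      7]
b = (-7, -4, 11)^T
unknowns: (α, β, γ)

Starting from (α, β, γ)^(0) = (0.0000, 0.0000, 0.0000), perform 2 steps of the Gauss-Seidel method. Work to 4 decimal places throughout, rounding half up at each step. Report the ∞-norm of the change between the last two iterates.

Iteration 1:
  α = (-7 - (3)·0.0000 - (1)·0.0000) / (8) = -0.8750
  β = (-4 - (3)·-0.8750 - (-3)·0.0000) / (10) = -0.1375
  γ = (11 - (3)·-0.8750 - (-3)·-0.1375) / (7) = 1.8875
Iteration 2:
  α = (-7 - (3)·-0.1375 - (1)·1.8875) / (8) = -1.0594
  β = (-4 - (3)·-1.0594 - (-3)·1.8875) / (10) = 0.4841
  γ = (11 - (3)·-1.0594 - (-3)·0.4841) / (7) = 2.2329
Change: (-0.1844, 0.6216, 0.3454) → max |·| = 0.6216

0.6216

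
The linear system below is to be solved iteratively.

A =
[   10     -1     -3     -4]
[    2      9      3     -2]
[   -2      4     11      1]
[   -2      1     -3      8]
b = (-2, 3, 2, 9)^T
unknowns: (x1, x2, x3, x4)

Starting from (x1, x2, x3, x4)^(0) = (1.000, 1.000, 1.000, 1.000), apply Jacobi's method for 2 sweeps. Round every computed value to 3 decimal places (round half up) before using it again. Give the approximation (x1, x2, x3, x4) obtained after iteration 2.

Iteration 1:
  x1 = (-2 - (-1)·1.000 - (-3)·1.000 - (-4)·1.000) / (10) = 0.600
  x2 = (3 - (2)·1.000 - (3)·1.000 - (-2)·1.000) / (9) = 0.000
  x3 = (2 - (-2)·1.000 - (4)·1.000 - (1)·1.000) / (11) = -0.091
  x4 = (9 - (-2)·1.000 - (1)·1.000 - (-3)·1.000) / (8) = 1.625
Iteration 2:
  x1 = (-2 - (-1)·0.000 - (-3)·-0.091 - (-4)·1.625) / (10) = 0.423
  x2 = (3 - (2)·0.600 - (3)·-0.091 - (-2)·1.625) / (9) = 0.591
  x3 = (2 - (-2)·0.600 - (4)·0.000 - (1)·1.625) / (11) = 0.143
  x4 = (9 - (-2)·0.600 - (1)·0.000 - (-3)·-0.091) / (8) = 1.241

(0.423, 0.591, 0.143, 1.241)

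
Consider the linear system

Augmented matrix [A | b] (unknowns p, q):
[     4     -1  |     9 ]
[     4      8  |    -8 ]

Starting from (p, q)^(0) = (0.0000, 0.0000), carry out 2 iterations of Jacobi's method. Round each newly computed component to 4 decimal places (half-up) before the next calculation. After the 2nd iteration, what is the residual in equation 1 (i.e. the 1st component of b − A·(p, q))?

-1.1250

Iteration 1:
  p = (9 - (-1)·0.0000) / (4) = 2.2500
  q = (-8 - (4)·0.0000) / (8) = -1.0000
Iteration 2:
  p = (9 - (-1)·-1.0000) / (4) = 2.0000
  q = (-8 - (4)·2.2500) / (8) = -2.1250
Residual b − A·x = (-1.1250, 1.0000)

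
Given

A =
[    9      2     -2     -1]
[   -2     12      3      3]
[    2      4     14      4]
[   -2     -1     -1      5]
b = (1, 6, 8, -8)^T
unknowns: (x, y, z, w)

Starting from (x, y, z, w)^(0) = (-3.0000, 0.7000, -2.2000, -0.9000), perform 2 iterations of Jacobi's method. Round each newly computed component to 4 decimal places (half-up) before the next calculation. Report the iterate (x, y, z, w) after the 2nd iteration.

(-0.1706, 0.9052, 1.3262, -1.4869)

Iteration 1:
  x = (1 - (2)·0.7000 - (-2)·-2.2000 - (-1)·-0.9000) / (9) = -0.6333
  y = (6 - (-2)·-3.0000 - (3)·-2.2000 - (3)·-0.9000) / (12) = 0.7750
  z = (8 - (2)·-3.0000 - (4)·0.7000 - (4)·-0.9000) / (14) = 1.0571
  w = (-8 - (-2)·-3.0000 - (-1)·0.7000 - (-1)·-2.2000) / (5) = -3.1000
Iteration 2:
  x = (1 - (2)·0.7750 - (-2)·1.0571 - (-1)·-3.1000) / (9) = -0.1706
  y = (6 - (-2)·-0.6333 - (3)·1.0571 - (3)·-3.1000) / (12) = 0.9052
  z = (8 - (2)·-0.6333 - (4)·0.7750 - (4)·-3.1000) / (14) = 1.3262
  w = (-8 - (-2)·-0.6333 - (-1)·0.7750 - (-1)·1.0571) / (5) = -1.4869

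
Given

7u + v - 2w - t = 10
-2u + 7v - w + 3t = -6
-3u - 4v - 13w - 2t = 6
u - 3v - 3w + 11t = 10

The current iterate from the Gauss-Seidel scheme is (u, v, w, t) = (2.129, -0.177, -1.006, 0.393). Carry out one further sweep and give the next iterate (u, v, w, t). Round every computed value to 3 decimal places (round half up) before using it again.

(1.223, -0.820, -0.552, 0.424)

One sweep:
  u = (10 - (1)·-0.177 - (-2)·-1.006 - (-1)·0.393) / (7) = 1.223
  v = (-6 - (-2)·1.223 - (-1)·-1.006 - (3)·0.393) / (7) = -0.820
  w = (6 - (-3)·1.223 - (-4)·-0.820 - (-2)·0.393) / (-13) = -0.552
  t = (10 - (1)·1.223 - (-3)·-0.820 - (-3)·-0.552) / (11) = 0.424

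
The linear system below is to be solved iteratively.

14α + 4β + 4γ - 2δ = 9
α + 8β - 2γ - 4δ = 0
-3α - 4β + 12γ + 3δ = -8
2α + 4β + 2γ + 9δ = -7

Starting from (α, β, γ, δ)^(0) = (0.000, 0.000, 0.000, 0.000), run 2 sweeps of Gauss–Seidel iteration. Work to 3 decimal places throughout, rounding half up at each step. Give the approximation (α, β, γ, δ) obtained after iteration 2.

Iteration 1:
  α = (9 - (4)·0.000 - (4)·0.000 - (-2)·0.000) / (14) = 0.643
  β = (0 - (1)·0.643 - (-2)·0.000 - (-4)·0.000) / (8) = -0.080
  γ = (-8 - (-3)·0.643 - (-4)·-0.080 - (3)·0.000) / (12) = -0.533
  δ = (-7 - (2)·0.643 - (4)·-0.080 - (2)·-0.533) / (9) = -0.767
Iteration 2:
  α = (9 - (4)·-0.080 - (4)·-0.533 - (-2)·-0.767) / (14) = 0.708
  β = (0 - (1)·0.708 - (-2)·-0.533 - (-4)·-0.767) / (8) = -0.605
  γ = (-8 - (-3)·0.708 - (-4)·-0.605 - (3)·-0.767) / (12) = -0.500
  δ = (-7 - (2)·0.708 - (4)·-0.605 - (2)·-0.500) / (9) = -0.555

(0.708, -0.605, -0.500, -0.555)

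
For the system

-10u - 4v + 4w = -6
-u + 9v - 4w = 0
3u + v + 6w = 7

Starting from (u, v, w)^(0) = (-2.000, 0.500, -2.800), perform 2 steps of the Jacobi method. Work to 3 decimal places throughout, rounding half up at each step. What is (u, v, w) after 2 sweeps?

(2.020, 0.846, 1.771)

Iteration 1:
  u = (-6 - (-4)·0.500 - (4)·-2.800) / (-10) = -0.720
  v = (0 - (-1)·-2.000 - (-4)·-2.800) / (9) = -1.467
  w = (7 - (3)·-2.000 - (1)·0.500) / (6) = 2.083
Iteration 2:
  u = (-6 - (-4)·-1.467 - (4)·2.083) / (-10) = 2.020
  v = (0 - (-1)·-0.720 - (-4)·2.083) / (9) = 0.846
  w = (7 - (3)·-0.720 - (1)·-1.467) / (6) = 1.771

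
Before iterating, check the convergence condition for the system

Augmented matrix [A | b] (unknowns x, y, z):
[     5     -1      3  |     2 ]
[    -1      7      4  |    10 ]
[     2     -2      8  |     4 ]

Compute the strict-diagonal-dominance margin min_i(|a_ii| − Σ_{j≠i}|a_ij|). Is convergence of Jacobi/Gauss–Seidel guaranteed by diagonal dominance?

row 1: |5| − (1+3) = 1
row 2: |7| − (1+4) = 2
row 3: |8| − (2+2) = 4
minimum over rows = 1 → strictly diagonally dominant (convergence guaranteed)

1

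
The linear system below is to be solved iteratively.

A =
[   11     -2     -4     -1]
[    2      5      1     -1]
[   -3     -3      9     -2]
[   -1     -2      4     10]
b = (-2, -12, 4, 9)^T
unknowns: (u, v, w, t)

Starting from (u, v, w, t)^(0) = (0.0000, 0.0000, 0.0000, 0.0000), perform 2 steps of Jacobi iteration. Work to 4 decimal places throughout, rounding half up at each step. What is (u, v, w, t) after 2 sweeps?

(-0.3748, -2.2362, -0.2162, 0.2241)

Iteration 1:
  u = (-2 - (-2)·0.0000 - (-4)·0.0000 - (-1)·0.0000) / (11) = -0.1818
  v = (-12 - (2)·0.0000 - (1)·0.0000 - (-1)·0.0000) / (5) = -2.4000
  w = (4 - (-3)·0.0000 - (-3)·0.0000 - (-2)·0.0000) / (9) = 0.4444
  t = (9 - (-1)·0.0000 - (-2)·0.0000 - (4)·0.0000) / (10) = 0.9000
Iteration 2:
  u = (-2 - (-2)·-2.4000 - (-4)·0.4444 - (-1)·0.9000) / (11) = -0.3748
  v = (-12 - (2)·-0.1818 - (1)·0.4444 - (-1)·0.9000) / (5) = -2.2362
  w = (4 - (-3)·-0.1818 - (-3)·-2.4000 - (-2)·0.9000) / (9) = -0.2162
  t = (9 - (-1)·-0.1818 - (-2)·-2.4000 - (4)·0.4444) / (10) = 0.2241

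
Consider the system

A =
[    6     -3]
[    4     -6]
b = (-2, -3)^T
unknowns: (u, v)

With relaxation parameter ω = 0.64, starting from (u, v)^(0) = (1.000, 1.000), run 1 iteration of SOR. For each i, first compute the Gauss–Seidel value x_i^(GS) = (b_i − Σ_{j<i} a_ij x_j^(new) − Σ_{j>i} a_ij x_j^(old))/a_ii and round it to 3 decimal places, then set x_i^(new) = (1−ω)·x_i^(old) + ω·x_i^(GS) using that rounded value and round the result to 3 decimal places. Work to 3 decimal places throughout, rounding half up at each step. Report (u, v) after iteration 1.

Iteration 1:
  u: GS value = (-2 - (-3)·1.000) / (6) = 0.167;  u ← (1−ω)·1.000 + ω·0.167 = 0.467
  v: GS value = (-3 - (4)·0.467) / (-6) = 0.811;  v ← (1−ω)·1.000 + ω·0.811 = 0.879

(0.467, 0.879)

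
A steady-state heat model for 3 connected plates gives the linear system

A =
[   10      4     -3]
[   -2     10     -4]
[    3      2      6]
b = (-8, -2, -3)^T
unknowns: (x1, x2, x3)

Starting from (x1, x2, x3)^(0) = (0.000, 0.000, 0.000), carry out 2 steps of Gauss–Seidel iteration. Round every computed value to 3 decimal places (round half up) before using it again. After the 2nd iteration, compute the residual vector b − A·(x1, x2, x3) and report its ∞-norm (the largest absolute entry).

0.416

Iteration 1:
  x1 = (-8 - (4)·0.000 - (-3)·0.000) / (10) = -0.800
  x2 = (-2 - (-2)·-0.800 - (-4)·0.000) / (10) = -0.360
  x3 = (-3 - (3)·-0.800 - (2)·-0.360) / (6) = 0.020
Iteration 2:
  x1 = (-8 - (4)·-0.360 - (-3)·0.020) / (10) = -0.650
  x2 = (-2 - (-2)·-0.650 - (-4)·0.020) / (10) = -0.322
  x3 = (-3 - (3)·-0.650 - (2)·-0.322) / (6) = -0.068
Residual b − A·x = (-0.416, -0.352, 0.002); ∞-norm = 0.416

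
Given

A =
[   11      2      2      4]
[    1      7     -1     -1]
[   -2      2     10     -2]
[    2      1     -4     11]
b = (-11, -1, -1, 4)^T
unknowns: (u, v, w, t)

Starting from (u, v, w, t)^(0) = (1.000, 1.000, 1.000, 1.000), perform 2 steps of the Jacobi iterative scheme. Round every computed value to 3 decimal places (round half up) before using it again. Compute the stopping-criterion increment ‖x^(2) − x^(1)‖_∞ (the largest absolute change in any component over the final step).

Iteration 1:
  u = (-11 - (2)·1.000 - (2)·1.000 - (4)·1.000) / (11) = -1.727
  v = (-1 - (1)·1.000 - (-1)·1.000 - (-1)·1.000) / (7) = 0.000
  w = (-1 - (-2)·1.000 - (2)·1.000 - (-2)·1.000) / (10) = 0.100
  t = (4 - (2)·1.000 - (1)·1.000 - (-4)·1.000) / (11) = 0.455
Iteration 2:
  u = (-11 - (2)·0.000 - (2)·0.100 - (4)·0.455) / (11) = -1.184
  v = (-1 - (1)·-1.727 - (-1)·0.100 - (-1)·0.455) / (7) = 0.183
  w = (-1 - (-2)·-1.727 - (2)·0.000 - (-2)·0.455) / (10) = -0.354
  t = (4 - (2)·-1.727 - (1)·0.000 - (-4)·0.100) / (11) = 0.714
Change: (0.543, 0.183, -0.454, 0.259) → max |·| = 0.543

0.543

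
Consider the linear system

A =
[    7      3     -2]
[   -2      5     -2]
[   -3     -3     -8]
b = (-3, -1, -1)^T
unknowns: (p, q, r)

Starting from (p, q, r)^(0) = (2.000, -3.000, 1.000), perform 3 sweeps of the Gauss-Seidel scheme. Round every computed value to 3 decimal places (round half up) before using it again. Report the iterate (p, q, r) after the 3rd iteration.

(0.111, 0.140, 0.031)

Iteration 1:
  p = (-3 - (3)·-3.000 - (-2)·1.000) / (7) = 1.143
  q = (-1 - (-2)·1.143 - (-2)·1.000) / (5) = 0.657
  r = (-1 - (-3)·1.143 - (-3)·0.657) / (-8) = -0.550
Iteration 2:
  p = (-3 - (3)·0.657 - (-2)·-0.550) / (7) = -0.867
  q = (-1 - (-2)·-0.867 - (-2)·-0.550) / (5) = -0.767
  r = (-1 - (-3)·-0.867 - (-3)·-0.767) / (-8) = 0.738
Iteration 3:
  p = (-3 - (3)·-0.767 - (-2)·0.738) / (7) = 0.111
  q = (-1 - (-2)·0.111 - (-2)·0.738) / (5) = 0.140
  r = (-1 - (-3)·0.111 - (-3)·0.140) / (-8) = 0.031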